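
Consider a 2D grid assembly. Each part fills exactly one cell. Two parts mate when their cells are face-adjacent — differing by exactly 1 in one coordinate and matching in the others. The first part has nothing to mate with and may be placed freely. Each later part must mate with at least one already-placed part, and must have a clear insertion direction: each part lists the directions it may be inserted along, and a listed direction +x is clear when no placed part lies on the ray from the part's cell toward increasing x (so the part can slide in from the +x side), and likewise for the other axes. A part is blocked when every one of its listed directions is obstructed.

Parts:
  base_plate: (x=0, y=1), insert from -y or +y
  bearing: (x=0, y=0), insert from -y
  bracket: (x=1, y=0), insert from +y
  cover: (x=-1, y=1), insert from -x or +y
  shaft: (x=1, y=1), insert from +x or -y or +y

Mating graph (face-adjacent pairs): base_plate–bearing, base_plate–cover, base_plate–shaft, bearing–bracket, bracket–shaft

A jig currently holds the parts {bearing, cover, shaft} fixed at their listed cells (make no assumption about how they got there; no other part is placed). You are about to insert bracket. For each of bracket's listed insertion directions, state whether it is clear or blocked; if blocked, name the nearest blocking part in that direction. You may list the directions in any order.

+y: nearest on ray is shaft@(1, 1) ⇒ blocked

+y: blocked by shaft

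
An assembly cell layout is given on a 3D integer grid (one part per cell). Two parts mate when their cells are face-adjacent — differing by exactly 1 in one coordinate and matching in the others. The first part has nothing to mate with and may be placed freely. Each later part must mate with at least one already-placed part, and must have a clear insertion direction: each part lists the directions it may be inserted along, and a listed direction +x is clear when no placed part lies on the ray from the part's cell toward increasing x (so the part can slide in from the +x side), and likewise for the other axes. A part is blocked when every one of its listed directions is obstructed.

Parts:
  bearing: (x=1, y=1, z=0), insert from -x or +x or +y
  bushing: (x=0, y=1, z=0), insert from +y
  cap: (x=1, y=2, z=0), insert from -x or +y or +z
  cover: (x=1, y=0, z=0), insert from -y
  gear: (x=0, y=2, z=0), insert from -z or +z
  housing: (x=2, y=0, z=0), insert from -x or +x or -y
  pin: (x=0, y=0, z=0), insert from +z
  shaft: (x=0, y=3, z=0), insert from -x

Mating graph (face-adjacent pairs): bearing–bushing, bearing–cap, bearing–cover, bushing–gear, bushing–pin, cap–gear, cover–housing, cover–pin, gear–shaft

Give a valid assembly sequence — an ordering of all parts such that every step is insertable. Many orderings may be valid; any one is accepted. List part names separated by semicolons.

1. pin@(0, 0, 0) [+z clear] — {pin}
2. cover@(1, 0, 0) [-y clear] — {cover, pin}
3. housing@(2, 0, 0) [+x clear] — {cover, housing, pin}
4. bushing@(0, 1, 0) [+y clear] — {bushing, cover, housing, pin}
5. gear@(0, 2, 0) [-z clear] — {bushing, cover, gear, housing, pin}
6. cap@(1, 2, 0) [+y clear] — {bushing, cap, cover, gear, housing, pin}
7. bearing@(1, 1, 0) [+x clear] — {bearing, bushing, cap, cover, gear, housing, pin}
8. shaft@(0, 3, 0) [-x clear] — {bearing, bushing, cap, cover, gear, housing, pin, shaft}

pin; cover; housing; bushing; gear; cap; bearing; shaft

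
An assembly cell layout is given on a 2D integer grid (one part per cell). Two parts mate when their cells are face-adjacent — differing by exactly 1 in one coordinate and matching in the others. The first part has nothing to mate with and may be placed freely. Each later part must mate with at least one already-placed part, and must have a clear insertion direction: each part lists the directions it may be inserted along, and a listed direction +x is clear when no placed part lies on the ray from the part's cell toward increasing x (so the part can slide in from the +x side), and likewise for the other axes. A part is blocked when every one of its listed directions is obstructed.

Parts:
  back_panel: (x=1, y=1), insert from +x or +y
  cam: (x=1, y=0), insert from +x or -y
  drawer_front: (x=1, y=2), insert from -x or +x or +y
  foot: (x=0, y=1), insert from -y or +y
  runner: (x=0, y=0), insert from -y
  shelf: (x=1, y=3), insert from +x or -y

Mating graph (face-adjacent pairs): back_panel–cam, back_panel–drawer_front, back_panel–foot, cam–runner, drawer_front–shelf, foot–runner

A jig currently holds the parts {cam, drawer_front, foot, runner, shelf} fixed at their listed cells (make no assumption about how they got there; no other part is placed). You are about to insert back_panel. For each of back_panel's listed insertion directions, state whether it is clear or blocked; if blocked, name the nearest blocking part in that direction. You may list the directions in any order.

+x: clear; +y: blocked by drawer_front

+x: ray from back_panel(1, 1) has no placed part ⇒ clear
+y: nearest on ray is drawer_front@(1, 2) ⇒ blocked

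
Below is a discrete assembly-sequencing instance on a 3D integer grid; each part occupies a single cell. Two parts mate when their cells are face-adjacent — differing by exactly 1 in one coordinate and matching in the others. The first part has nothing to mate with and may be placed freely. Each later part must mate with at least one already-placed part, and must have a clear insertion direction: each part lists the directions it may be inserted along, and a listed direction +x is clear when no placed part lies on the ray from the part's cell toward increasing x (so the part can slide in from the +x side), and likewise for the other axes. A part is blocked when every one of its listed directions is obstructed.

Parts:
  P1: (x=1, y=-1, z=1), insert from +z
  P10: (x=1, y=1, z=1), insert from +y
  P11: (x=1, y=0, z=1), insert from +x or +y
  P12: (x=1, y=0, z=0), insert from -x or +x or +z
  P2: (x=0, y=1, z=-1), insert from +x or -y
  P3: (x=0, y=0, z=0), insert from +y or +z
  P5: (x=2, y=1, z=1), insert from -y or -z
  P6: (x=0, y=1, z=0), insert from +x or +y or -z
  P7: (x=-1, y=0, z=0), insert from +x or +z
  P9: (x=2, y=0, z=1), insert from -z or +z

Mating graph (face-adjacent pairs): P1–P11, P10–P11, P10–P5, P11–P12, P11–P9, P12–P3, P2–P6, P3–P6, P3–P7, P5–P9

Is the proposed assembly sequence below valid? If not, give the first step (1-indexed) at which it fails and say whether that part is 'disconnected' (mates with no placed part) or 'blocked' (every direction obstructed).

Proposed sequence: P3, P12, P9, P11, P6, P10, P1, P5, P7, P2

1. P3@(0, 0, 0) [+y clear] — {P3}
2. P12@(1, 0, 0) [+x clear] — {P12, P3}
3. P9@(2, 0, 1) — no placed neighbour ⇒ disconnected

Invalid at step 3 (disconnected)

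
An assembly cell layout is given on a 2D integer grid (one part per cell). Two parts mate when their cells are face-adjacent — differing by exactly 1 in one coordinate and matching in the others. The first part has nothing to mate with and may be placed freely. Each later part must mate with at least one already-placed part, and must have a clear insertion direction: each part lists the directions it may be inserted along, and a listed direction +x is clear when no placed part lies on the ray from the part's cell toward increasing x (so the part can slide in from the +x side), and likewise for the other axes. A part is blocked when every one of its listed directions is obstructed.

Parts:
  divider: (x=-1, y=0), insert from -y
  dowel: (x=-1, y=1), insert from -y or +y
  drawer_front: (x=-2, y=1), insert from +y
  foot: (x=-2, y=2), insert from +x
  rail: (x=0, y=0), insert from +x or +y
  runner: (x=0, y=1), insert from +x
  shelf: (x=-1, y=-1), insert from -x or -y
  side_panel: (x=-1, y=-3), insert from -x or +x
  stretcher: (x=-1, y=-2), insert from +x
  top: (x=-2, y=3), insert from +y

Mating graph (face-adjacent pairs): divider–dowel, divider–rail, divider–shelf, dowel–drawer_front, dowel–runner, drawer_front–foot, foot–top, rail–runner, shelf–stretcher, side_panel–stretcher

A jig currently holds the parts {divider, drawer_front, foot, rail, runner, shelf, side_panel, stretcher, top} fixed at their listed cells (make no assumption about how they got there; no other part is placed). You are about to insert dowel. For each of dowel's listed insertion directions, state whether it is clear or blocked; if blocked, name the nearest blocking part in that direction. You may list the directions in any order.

+y: clear; -y: blocked by divider

-y: nearest on ray is divider@(-1, 0) ⇒ blocked
+y: ray from dowel(-1, 1) has no placed part ⇒ clear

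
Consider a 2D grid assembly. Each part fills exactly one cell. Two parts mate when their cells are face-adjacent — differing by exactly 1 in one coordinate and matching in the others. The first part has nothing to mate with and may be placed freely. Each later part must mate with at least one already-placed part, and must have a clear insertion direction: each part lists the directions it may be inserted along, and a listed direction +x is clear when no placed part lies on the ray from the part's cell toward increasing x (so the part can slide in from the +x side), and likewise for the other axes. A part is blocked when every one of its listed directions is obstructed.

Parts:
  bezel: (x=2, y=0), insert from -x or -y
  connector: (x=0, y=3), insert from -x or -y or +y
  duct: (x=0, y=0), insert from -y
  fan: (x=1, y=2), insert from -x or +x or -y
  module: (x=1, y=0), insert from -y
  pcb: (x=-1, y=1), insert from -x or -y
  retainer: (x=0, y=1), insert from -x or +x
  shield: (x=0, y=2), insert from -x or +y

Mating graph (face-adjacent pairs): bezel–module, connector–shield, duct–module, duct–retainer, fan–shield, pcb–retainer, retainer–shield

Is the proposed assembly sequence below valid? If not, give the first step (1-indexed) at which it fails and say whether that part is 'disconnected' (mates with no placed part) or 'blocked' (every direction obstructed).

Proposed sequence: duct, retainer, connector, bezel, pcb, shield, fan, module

Invalid at step 3 (disconnected)

1. duct@(0, 0) [-y clear] — {duct}
2. retainer@(0, 1) [-x clear] — {duct, retainer}
3. connector@(0, 3) — no placed neighbour ⇒ disconnected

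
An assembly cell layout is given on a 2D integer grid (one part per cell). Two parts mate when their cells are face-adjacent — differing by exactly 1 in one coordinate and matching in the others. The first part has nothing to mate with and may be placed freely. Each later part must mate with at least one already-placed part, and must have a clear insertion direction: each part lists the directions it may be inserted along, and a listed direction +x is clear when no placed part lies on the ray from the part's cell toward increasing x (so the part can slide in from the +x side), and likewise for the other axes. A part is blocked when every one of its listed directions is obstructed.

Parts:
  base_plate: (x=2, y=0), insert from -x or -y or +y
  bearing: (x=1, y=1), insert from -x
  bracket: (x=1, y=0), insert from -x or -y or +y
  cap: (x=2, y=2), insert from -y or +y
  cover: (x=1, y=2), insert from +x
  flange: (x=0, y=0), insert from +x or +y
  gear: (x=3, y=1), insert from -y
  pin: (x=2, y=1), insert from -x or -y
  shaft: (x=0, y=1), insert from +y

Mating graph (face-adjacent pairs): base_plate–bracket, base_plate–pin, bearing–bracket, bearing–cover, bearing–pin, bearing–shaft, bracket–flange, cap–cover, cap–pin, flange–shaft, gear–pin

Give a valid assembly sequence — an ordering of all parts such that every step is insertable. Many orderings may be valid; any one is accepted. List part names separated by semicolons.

1. bracket@(1, 0) [-x clear] — {bracket}
2. bearing@(1, 1) [-x clear] — {bearing, bracket}
3. pin@(2, 1) [-y clear] — {bearing, bracket, pin}
4. base_plate@(2, 0) [-y clear] — {base_plate, bearing, bracket, pin}
5. cover@(1, 2) [+x clear] — {base_plate, bearing, bracket, cover, pin}
6. cap@(2, 2) [+y clear] — {base_plate, bearing, bracket, cap, cover, pin}
7. flange@(0, 0) [+y clear] — {base_plate, bearing, bracket, cap, cover, flange, pin}
8. gear@(3, 1) [-y clear] — {base_plate, bearing, bracket, cap, cover, flange, gear, pin}
9. shaft@(0, 1) [+y clear] — {base_plate, bearing, bracket, cap, cover, flange, gear, pin, shaft}

bracket; bearing; pin; base_plate; cover; cap; flange; gear; shaft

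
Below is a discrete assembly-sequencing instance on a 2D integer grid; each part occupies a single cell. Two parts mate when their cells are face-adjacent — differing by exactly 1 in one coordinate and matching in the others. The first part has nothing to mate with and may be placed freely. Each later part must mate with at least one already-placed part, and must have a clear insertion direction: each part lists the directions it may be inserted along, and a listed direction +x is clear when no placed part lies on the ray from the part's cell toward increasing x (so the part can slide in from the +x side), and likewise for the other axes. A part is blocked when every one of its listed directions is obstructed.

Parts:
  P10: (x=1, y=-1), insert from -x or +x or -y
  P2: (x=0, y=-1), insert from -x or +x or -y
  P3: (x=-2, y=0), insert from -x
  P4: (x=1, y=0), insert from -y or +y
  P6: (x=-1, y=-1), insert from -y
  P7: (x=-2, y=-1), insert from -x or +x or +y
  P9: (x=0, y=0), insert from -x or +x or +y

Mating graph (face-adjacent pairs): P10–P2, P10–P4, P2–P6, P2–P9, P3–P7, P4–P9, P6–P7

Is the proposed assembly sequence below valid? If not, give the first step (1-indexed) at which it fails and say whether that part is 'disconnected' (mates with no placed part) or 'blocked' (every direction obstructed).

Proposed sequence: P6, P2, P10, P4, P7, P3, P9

Valid

1. P6@(-1, -1) [-y clear] — {P6}
2. P2@(0, -1) [+x clear] — {P2, P6}
3. P10@(1, -1) [+x clear] — {P10, P2, P6}
4. P4@(1, 0) [+y clear] — {P10, P2, P4, P6}
5. P7@(-2, -1) [-x clear] — {P10, P2, P4, P6, P7}
6. P3@(-2, 0) [-x clear] — {P10, P2, P3, P4, P6, P7}
7. P9@(0, 0) [+y clear] — {P10, P2, P3, P4, P6, P7, P9}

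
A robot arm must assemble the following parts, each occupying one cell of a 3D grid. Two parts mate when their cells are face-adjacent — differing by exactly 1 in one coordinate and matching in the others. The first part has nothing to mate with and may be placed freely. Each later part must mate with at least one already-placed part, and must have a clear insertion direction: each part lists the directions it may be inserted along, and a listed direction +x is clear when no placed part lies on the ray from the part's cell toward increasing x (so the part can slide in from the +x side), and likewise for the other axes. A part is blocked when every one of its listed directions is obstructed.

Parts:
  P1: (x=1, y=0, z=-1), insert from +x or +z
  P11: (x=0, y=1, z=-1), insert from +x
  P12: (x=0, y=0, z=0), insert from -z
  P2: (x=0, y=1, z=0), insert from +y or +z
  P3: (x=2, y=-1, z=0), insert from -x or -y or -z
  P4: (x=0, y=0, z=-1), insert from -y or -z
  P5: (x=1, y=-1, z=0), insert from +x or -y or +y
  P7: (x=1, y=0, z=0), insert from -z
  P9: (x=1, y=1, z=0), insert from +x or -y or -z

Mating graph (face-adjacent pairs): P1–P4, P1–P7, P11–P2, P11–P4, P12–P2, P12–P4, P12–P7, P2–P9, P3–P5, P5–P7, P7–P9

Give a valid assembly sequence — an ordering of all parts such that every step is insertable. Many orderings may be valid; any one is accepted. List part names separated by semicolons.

P3; P5; P7; P9; P12; P4; P1; P11; P2

1. P3@(2, -1, 0) [-x clear] — {P3}
2. P5@(1, -1, 0) [-y clear] — {P3, P5}
3. P7@(1, 0, 0) [-z clear] — {P3, P5, P7}
4. P9@(1, 1, 0) [+x clear] — {P3, P5, P7, P9}
5. P12@(0, 0, 0) [-z clear] — {P12, P3, P5, P7, P9}
6. P4@(0, 0, -1) [-y clear] — {P12, P3, P4, P5, P7, P9}
7. P1@(1, 0, -1) [+x clear] — {P1, P12, P3, P4, P5, P7, P9}
8. P11@(0, 1, -1) [+x clear] — {P1, P11, P12, P3, P4, P5, P7, P9}
9. P2@(0, 1, 0) [+y clear] — {P1, P11, P12, P2, P3, P4, P5, P7, P9}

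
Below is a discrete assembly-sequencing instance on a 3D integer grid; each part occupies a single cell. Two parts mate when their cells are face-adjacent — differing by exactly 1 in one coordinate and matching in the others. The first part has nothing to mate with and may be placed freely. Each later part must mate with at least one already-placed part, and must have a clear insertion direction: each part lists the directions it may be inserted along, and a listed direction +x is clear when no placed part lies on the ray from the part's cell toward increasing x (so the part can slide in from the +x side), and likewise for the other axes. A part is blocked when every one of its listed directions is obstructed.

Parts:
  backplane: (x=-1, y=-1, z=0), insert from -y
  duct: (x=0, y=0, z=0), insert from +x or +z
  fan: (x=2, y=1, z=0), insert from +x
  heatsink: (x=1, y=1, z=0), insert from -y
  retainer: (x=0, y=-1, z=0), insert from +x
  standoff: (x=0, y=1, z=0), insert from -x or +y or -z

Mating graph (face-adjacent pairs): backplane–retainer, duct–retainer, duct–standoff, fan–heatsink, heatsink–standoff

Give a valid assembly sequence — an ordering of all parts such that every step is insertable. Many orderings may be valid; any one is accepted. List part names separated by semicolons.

fan; heatsink; standoff; duct; retainer; backplane

1. fan@(2, 1, 0) [+x clear] — {fan}
2. heatsink@(1, 1, 0) [-y clear] — {fan, heatsink}
3. standoff@(0, 1, 0) [-x clear] — {fan, heatsink, standoff}
4. duct@(0, 0, 0) [+x clear] — {duct, fan, heatsink, standoff}
5. retainer@(0, -1, 0) [+x clear] — {duct, fan, heatsink, retainer, standoff}
6. backplane@(-1, -1, 0) [-y clear] — {backplane, duct, fan, heatsink, retainer, standoff}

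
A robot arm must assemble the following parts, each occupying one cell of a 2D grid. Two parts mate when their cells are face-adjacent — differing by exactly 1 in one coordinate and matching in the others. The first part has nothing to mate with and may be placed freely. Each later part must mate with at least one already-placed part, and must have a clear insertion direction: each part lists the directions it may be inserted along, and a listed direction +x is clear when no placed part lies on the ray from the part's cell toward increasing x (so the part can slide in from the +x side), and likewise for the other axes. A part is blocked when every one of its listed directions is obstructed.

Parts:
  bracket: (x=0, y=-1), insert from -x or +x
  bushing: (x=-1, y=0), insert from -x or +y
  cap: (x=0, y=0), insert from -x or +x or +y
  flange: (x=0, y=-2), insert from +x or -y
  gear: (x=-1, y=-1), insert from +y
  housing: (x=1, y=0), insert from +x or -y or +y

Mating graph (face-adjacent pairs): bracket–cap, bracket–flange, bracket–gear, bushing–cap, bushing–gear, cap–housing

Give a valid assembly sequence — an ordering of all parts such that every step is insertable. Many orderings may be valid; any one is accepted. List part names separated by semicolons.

bracket; cap; gear; bushing; housing; flange

1. bracket@(0, -1) [-x clear] — {bracket}
2. cap@(0, 0) [-x clear] — {bracket, cap}
3. gear@(-1, -1) [+y clear] — {bracket, cap, gear}
4. bushing@(-1, 0) [-x clear] — {bracket, bushing, cap, gear}
5. housing@(1, 0) [+x clear] — {bracket, bushing, cap, gear, housing}
6. flange@(0, -2) [+x clear] — {bracket, bushing, cap, flange, gear, housing}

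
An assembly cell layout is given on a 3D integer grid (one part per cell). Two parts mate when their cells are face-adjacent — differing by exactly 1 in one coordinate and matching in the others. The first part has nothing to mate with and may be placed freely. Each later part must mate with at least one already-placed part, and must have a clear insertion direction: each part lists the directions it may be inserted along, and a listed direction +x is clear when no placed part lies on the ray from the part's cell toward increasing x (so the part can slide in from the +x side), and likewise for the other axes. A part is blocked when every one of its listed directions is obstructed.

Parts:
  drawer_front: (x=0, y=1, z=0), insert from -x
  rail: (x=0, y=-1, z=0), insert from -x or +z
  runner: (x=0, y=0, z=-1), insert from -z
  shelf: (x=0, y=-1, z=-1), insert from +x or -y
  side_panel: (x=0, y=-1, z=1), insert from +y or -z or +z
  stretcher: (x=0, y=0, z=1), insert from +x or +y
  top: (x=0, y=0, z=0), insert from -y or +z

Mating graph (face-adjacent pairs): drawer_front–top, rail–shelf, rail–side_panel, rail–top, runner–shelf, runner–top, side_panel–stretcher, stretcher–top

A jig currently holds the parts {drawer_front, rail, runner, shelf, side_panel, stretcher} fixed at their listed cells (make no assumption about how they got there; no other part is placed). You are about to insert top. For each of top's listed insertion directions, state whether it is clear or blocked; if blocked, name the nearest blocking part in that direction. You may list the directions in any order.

+z: blocked by stretcher; -y: blocked by rail

-y: nearest on ray is rail@(0, -1, 0) ⇒ blocked
+z: nearest on ray is stretcher@(0, 0, 1) ⇒ blocked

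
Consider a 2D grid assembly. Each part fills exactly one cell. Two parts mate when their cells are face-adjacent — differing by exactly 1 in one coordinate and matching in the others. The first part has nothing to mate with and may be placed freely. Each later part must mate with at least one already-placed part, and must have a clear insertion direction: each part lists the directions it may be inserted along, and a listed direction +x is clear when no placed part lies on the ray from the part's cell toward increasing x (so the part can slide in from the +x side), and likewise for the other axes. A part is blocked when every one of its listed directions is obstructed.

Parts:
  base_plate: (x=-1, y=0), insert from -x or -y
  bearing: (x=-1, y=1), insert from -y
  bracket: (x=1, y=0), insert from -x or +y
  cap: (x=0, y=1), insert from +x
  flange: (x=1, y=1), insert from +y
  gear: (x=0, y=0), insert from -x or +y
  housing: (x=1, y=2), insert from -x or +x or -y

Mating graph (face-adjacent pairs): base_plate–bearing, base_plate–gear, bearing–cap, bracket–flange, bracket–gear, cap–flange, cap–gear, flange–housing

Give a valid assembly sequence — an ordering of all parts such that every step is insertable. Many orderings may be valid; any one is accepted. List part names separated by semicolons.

1. bracket@(1, 0) [-x clear] — {bracket}
2. gear@(0, 0) [-x clear] — {bracket, gear}
3. cap@(0, 1) [+x clear] — {bracket, cap, gear}
4. flange@(1, 1) [+y clear] — {bracket, cap, flange, gear}
5. housing@(1, 2) [-x clear] — {bracket, cap, flange, gear, housing}
6. bearing@(-1, 1) [-y clear] — {bearing, bracket, cap, flange, gear, housing}
7. base_plate@(-1, 0) [-x clear] — {base_plate, bearing, bracket, cap, flange, gear, housing}

bracket; gear; cap; flange; housing; bearing; base_plate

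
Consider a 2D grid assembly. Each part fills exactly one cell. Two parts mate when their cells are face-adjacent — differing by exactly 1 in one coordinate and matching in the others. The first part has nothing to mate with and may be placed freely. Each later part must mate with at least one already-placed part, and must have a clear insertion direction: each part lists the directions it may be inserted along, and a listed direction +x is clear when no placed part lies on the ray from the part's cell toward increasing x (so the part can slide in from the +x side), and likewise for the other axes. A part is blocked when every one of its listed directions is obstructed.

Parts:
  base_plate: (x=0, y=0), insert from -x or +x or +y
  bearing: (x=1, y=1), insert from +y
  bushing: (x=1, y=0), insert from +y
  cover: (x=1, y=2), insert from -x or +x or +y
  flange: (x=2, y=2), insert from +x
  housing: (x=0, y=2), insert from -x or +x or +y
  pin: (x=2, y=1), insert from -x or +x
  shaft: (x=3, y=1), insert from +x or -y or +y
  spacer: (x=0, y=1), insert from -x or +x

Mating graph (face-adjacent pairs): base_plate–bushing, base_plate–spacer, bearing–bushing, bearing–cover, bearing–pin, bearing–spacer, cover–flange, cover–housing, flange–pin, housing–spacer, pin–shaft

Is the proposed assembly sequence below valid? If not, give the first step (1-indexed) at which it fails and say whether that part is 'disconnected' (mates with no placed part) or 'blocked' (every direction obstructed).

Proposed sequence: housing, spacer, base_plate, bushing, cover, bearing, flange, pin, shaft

Invalid at step 6 (blocked)

1. housing@(0, 2) [-x clear] — {housing}
2. spacer@(0, 1) [-x clear] — {housing, spacer}
3. base_plate@(0, 0) [-x clear] — {base_plate, housing, spacer}
4. bushing@(1, 0) [+y clear] — {base_plate, bushing, housing, spacer}
5. cover@(1, 2) [+x clear] — {base_plate, bushing, cover, housing, spacer}
6. bearing@(1, 1) — +y all obstructed ⇒ blocked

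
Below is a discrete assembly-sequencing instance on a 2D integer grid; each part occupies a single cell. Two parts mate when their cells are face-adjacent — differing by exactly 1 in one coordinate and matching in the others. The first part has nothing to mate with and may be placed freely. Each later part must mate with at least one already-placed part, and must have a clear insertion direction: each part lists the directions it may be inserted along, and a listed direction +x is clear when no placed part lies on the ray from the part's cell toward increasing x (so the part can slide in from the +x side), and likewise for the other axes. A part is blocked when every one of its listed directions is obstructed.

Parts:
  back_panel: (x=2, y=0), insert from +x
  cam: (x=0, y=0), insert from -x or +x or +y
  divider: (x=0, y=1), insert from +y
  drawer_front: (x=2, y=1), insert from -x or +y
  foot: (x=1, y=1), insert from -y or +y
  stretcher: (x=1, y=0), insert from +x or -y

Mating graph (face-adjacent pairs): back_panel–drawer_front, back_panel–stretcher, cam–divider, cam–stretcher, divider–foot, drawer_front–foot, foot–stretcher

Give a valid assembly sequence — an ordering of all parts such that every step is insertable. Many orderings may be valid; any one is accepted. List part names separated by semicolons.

1. back_panel@(2, 0) [+x clear] — {back_panel}
2. drawer_front@(2, 1) [-x clear] — {back_panel, drawer_front}
3. stretcher@(1, 0) [-y clear] — {back_panel, drawer_front, stretcher}
4. cam@(0, 0) [-x clear] — {back_panel, cam, drawer_front, stretcher}
5. divider@(0, 1) [+y clear] — {back_panel, cam, divider, drawer_front, stretcher}
6. foot@(1, 1) [+y clear] — {back_panel, cam, divider, drawer_front, foot, stretcher}

back_panel; drawer_front; stretcher; cam; divider; foot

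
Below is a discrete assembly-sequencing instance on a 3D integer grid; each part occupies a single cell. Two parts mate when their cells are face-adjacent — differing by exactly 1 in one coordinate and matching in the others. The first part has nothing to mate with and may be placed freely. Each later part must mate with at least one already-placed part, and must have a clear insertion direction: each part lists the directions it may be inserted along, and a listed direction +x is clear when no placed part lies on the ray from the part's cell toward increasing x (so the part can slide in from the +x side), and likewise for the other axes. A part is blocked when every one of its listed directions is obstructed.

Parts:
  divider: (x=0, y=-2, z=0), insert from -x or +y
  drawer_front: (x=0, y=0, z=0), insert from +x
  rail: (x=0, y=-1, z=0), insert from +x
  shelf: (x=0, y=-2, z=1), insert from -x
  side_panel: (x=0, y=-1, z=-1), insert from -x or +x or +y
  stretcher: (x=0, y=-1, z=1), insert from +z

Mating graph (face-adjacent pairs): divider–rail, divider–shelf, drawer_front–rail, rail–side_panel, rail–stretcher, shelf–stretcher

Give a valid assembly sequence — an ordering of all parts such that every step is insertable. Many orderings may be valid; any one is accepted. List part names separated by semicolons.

1. rail@(0, -1, 0) [+x clear] — {rail}
2. stretcher@(0, -1, 1) [+z clear] — {rail, stretcher}
3. drawer_front@(0, 0, 0) [+x clear] — {drawer_front, rail, stretcher}
4. side_panel@(0, -1, -1) [-x clear] — {drawer_front, rail, side_panel, stretcher}
5. divider@(0, -2, 0) [-x clear] — {divider, drawer_front, rail, side_panel, stretcher}
6. shelf@(0, -2, 1) [-x clear] — {divider, drawer_front, rail, shelf, side_panel, stretcher}

rail; stretcher; drawer_front; side_panel; divider; shelf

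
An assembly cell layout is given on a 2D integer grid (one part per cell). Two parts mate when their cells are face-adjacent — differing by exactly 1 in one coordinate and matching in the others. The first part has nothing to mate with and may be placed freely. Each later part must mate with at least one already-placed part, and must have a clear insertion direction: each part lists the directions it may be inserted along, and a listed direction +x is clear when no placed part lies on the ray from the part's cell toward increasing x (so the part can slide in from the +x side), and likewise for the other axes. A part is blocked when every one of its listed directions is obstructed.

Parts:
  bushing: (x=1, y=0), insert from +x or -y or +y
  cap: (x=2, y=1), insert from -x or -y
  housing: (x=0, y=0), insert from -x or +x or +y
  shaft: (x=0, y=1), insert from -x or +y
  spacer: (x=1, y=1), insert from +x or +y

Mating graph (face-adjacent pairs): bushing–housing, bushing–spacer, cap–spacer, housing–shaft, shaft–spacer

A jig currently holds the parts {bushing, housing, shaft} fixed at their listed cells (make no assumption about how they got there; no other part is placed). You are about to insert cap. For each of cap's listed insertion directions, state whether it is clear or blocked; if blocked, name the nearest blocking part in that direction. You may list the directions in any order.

-x: blocked by shaft; -y: clear

-x: nearest on ray is shaft@(0, 1) ⇒ blocked
-y: ray from cap(2, 1) has no placed part ⇒ clear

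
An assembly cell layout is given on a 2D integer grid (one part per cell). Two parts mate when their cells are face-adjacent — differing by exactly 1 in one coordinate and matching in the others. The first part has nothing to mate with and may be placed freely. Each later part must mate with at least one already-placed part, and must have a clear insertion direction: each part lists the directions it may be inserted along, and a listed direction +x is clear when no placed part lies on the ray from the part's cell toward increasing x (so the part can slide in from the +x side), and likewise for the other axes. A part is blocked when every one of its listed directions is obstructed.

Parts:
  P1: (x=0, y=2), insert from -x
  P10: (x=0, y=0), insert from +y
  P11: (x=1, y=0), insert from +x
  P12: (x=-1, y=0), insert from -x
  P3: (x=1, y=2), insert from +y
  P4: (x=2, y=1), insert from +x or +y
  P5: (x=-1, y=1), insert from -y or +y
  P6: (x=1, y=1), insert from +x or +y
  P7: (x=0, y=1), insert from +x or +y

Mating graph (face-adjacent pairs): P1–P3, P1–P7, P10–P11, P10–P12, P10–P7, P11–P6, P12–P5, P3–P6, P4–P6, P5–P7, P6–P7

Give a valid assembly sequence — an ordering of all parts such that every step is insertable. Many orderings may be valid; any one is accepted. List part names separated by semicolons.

P6; P11; P4; P10; P12; P3; P7; P1; P5

1. P6@(1, 1) [+x clear] — {P6}
2. P11@(1, 0) [+x clear] — {P11, P6}
3. P4@(2, 1) [+x clear] — {P11, P4, P6}
4. P10@(0, 0) [+y clear] — {P10, P11, P4, P6}
5. P12@(-1, 0) [-x clear] — {P10, P11, P12, P4, P6}
6. P3@(1, 2) [+y clear] — {P10, P11, P12, P3, P4, P6}
7. P7@(0, 1) [+y clear] — {P10, P11, P12, P3, P4, P6, P7}
8. P1@(0, 2) [-x clear] — {P1, P10, P11, P12, P3, P4, P6, P7}
9. P5@(-1, 1) [+y clear] — {P1, P10, P11, P12, P3, P4, P5, P6, P7}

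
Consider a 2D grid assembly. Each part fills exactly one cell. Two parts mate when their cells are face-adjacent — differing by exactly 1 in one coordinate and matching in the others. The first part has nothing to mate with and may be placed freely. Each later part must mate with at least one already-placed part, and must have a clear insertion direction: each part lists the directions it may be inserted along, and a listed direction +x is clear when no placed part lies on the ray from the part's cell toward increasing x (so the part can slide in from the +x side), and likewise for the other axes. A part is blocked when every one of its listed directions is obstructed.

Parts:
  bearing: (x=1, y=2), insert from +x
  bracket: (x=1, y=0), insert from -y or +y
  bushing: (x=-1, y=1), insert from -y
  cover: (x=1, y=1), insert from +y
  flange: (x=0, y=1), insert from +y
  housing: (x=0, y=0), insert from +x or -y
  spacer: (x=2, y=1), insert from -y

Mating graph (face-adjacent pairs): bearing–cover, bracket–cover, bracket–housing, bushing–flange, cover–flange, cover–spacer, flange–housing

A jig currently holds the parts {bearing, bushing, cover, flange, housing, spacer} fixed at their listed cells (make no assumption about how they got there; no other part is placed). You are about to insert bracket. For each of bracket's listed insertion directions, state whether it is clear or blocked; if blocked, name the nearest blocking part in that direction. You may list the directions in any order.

+y: blocked by cover; -y: clear

-y: ray from bracket(1, 0) has no placed part ⇒ clear
+y: nearest on ray is cover@(1, 1) ⇒ blocked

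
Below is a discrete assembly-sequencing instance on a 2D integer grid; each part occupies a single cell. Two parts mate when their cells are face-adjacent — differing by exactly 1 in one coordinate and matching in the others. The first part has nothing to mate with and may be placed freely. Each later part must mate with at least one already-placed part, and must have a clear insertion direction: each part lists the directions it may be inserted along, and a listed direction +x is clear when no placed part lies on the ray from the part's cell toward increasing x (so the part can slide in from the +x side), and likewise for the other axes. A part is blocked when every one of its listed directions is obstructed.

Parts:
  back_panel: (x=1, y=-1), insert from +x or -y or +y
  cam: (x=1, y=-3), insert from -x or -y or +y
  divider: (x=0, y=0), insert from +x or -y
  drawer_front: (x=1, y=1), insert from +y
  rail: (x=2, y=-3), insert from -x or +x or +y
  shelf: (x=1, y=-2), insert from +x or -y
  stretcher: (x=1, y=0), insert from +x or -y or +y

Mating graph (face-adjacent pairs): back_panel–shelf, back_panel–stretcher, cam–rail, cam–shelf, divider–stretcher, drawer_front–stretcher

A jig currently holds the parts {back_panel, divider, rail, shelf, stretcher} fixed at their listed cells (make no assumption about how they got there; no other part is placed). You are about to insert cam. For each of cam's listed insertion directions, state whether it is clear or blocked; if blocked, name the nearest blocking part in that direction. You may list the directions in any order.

+y: blocked by shelf; -x: clear; -y: clear

-x: ray from cam(1, -3) has no placed part ⇒ clear
-y: ray from cam(1, -3) has no placed part ⇒ clear
+y: nearest on ray is shelf@(1, -2) ⇒ blocked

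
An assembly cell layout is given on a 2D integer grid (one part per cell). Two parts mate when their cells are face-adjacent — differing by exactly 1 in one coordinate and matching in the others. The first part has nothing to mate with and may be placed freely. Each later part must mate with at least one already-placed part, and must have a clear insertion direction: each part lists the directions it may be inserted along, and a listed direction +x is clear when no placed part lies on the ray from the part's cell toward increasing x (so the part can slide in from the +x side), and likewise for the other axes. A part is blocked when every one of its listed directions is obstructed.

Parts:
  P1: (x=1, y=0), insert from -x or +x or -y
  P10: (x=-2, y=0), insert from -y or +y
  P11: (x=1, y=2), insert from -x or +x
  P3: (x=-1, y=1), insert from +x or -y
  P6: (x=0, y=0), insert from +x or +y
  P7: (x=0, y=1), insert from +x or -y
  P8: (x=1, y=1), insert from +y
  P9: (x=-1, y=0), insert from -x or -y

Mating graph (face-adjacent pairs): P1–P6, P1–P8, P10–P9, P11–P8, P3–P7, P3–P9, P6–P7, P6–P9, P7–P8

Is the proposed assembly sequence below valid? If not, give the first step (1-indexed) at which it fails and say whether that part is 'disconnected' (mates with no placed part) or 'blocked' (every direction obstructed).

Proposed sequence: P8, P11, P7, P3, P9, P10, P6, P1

1. P8@(1, 1) [+y clear] — {P8}
2. P11@(1, 2) [-x clear] — {P11, P8}
3. P7@(0, 1) [-y clear] — {P11, P7, P8}
4. P3@(-1, 1) [-y clear] — {P11, P3, P7, P8}
5. P9@(-1, 0) [-x clear] — {P11, P3, P7, P8, P9}
6. P10@(-2, 0) [-y clear] — {P10, P11, P3, P7, P8, P9}
7. P6@(0, 0) [+x clear] — {P10, P11, P3, P6, P7, P8, P9}
8. P1@(1, 0) [+x clear] — {P1, P10, P11, P3, P6, P7, P8, P9}

Valid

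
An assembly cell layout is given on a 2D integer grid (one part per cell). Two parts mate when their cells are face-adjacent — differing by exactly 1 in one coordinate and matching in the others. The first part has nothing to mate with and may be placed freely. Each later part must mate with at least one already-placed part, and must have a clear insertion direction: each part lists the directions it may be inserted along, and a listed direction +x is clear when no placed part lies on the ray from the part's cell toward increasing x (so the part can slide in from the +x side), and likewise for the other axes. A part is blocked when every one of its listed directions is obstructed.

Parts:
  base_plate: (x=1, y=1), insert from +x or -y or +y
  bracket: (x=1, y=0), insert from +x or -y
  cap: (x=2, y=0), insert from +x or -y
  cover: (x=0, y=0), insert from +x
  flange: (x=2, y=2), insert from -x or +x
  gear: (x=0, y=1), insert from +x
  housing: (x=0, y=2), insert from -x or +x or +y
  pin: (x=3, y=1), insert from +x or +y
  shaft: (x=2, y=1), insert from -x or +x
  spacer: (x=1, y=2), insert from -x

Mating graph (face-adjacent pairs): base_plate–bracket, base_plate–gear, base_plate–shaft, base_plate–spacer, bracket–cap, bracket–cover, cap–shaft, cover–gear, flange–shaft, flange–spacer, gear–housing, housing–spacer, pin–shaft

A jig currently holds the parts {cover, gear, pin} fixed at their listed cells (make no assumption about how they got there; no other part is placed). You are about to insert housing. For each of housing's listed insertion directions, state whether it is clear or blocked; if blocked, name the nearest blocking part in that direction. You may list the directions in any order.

-x: ray from housing(0, 2) has no placed part ⇒ clear
+x: ray from housing(0, 2) has no placed part ⇒ clear
+y: ray from housing(0, 2) has no placed part ⇒ clear

+x: clear; +y: clear; -x: clear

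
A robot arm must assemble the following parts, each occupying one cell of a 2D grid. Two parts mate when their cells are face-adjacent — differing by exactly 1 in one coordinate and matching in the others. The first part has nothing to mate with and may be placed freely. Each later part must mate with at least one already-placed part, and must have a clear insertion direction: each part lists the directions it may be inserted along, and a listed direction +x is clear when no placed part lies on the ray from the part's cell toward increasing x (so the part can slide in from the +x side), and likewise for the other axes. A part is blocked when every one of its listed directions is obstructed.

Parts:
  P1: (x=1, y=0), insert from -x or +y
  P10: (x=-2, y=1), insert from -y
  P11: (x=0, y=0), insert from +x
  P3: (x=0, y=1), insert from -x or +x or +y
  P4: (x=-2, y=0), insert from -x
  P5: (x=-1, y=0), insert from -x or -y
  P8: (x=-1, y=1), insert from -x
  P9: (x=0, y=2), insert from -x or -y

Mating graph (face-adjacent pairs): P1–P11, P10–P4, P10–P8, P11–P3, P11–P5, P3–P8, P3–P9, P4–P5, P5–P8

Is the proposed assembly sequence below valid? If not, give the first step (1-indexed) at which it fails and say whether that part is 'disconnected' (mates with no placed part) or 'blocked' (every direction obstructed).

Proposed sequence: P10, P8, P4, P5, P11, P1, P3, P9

1. P10@(-2, 1) [-y clear] — {P10}
2. P8@(-1, 1) — -x all obstructed ⇒ blocked

Invalid at step 2 (blocked)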